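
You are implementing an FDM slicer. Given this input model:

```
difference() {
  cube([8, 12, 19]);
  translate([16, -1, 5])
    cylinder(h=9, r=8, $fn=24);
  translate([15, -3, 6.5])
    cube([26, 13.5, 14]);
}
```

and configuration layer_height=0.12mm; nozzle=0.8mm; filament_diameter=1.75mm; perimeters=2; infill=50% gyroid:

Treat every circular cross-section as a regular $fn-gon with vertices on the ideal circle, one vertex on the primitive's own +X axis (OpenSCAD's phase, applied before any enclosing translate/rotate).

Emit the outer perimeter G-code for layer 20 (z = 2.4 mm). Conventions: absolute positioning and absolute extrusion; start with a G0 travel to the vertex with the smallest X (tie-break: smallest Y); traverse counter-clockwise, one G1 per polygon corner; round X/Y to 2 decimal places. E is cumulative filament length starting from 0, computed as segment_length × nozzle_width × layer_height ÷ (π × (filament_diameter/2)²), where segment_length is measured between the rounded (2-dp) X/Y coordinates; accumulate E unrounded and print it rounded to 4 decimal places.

G0 X0.00 Y0.00 Z2.40
G1 X8.00 Y0.00 E0.3193
G1 X8.00 Y12.00 E0.7982
G1 X0.00 Y12.00 E1.1175
G1 X0.00 Y0.00 E1.5965

At z = 2.4 mm: the cube is present — its section is the full 8×12 rectangle; the cylinder at (16, -1) is absent (z outside [5, 14]); the cube at (15, -3) is not intersected at this z (z outside [6.5, 20.5]); Taking the first minus the rest: none of the subtracted shapes is present at this height, so the 8×12 cube is unchanged — 1 connected region. The outline is a single polygon with 4 vertices. Extrusion per mm of travel: 0.8 × 0.12 / (π × 0.875²) = 0.039912. Accumulating E over each segment gives final E = 1.5965.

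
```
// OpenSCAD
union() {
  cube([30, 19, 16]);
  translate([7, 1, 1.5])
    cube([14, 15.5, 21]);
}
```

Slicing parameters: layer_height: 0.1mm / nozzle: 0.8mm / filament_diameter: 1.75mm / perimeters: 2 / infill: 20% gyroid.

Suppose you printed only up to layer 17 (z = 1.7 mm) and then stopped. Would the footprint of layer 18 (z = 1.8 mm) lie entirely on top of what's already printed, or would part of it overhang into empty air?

Compare the two slices. At z = 1.7: the cube (footprint 30×19) is included at this height (area 570.00 mm²); the 14×15.5 cube at (7, 1) contributes its full rectangle (area 217.00 mm²); Taking the union: the 14×15.5 cube at (7, 1) lies entirely inside the 30×19 cube, so the union is just the 30×19 cube — area = 570.00 mm². At z = 1.8: the 30×19 cube contributes its full rectangle (area 570.00 mm²); the cube at (7, 1) is present — its section is the full 14×15.5 rectangle (area 217.00 mm²); Combining (union): the 14×15.5 cube at (7, 1) lies entirely inside the 30×19 cube, so the union is just the 30×19 cube — area = 570.00 mm². Checking containment: the cross-section at z = 1.8 is a subset of the cross-section at z = 1.7.

entirely on top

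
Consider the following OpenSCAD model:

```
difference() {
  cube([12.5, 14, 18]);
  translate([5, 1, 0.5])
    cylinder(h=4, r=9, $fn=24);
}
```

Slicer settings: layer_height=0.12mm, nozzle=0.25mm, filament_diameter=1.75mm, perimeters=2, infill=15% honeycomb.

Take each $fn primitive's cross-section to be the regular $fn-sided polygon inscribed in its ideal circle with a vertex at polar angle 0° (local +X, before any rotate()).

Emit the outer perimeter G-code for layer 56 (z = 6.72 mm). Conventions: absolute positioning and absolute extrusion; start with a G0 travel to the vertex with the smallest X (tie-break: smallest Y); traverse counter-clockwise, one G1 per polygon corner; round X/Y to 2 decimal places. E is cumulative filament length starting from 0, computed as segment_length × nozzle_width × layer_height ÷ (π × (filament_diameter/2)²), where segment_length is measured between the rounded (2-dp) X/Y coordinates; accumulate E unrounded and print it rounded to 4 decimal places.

At z = 6.72 mm: the cube (footprint 12.5×14) is included at this height; the cylinder at (5, 1) does not reach this height (z outside [0.5, 4.5]); Taking the first minus the rest: none of the subtracted shapes is present at this height, so the 12.5×14 cube is unchanged — 1 connected region. The outline is a single polygon with 4 vertices. Extrusion per mm of travel: 0.25 × 0.12 / (π × 0.875²) = 0.012473. Accumulating E over each segment gives final E = 0.6610.

G0 X0.00 Y0.00 Z6.72
G1 X12.50 Y0.00 E0.1559
G1 X12.50 Y14.00 E0.3305
G1 X0.00 Y14.00 E0.4864
G1 X0.00 Y0.00 E0.6610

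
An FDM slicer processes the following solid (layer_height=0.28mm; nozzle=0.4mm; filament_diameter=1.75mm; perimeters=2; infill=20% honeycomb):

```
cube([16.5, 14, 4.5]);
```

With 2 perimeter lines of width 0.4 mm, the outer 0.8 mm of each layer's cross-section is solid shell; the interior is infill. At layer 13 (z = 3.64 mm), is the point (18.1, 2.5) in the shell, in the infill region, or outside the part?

At z = 3.64 mm: the 16.5×14 cube contributes its full rectangle. Overall, the cross-section is a single solid region. The nearest boundary edge runs (16.50, 0.00)→(16.50, 14.00); distance from the point to it = 1.60 mm. The point is not inside any of the regions above, so it lies outside the cross-section (1.60 mm from the nearest boundary).

outside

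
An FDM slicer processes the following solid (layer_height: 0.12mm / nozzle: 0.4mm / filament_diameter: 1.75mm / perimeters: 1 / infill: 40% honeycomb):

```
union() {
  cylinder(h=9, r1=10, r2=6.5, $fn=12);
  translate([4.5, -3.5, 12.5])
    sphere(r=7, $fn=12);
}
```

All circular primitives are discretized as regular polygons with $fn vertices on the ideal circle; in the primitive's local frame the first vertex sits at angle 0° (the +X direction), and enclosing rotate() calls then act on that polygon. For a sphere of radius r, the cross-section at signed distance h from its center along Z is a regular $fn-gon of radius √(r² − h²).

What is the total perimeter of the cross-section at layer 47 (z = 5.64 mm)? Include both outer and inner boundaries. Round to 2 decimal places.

At z = 5.64 mm: the cone contributes a regular 12-gon of circumradius 7.807 (interpolated between r1=10 and r2=6.5 at t=0.627) (perimeter = 2·12·7.807·sin(180°/12) = 48.49 mm); the r=7 sphere at (4.5, -3.5) slices to a regular 12-gon of circumradius 1.393 (√(r²−h²) with h=6.86 from center) (perimeter = 2·12·1.393·sin(180°/12) = 8.65 mm); Merging all regions: the r=7 sphere at (4.5, -3.5) lies entirely inside the cone, so the union is just the cone — boundary = 48.49 mm. Overall, the cross-section is a single solid region. Total boundary length (outer) = 48.49 mm.

48.49 mm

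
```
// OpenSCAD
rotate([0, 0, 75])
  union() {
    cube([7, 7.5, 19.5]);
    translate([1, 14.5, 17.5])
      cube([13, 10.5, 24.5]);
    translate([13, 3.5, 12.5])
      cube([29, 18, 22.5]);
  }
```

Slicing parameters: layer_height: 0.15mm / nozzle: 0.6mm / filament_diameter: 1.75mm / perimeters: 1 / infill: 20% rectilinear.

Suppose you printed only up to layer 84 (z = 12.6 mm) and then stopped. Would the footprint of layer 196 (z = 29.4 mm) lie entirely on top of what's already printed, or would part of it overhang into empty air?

Compare the two slices. At z = 12.6: the 7×7.5 cube contributes its full rectangle (area 52.50 mm²); the cube at (1, 14.5) does not reach this height (z outside [17.5, 42]); the cube at (13, 3.5) (footprint 29×18) is included at this height (area 522.00 mm²); Merging all regions: the 2 present regions are separate (no shared area or edge), so areas and boundary lengths simply add and each stays a separate island — area = 574.50 mm²; (rotated 75° about Z; rotation is an isometry so areas/perimeters/island counts are preserved). At z = 29.4: the cube is absent (z outside [0, 19.5]); the cube at (1, 14.5) (footprint 13×10.5) is included at this height (area 136.50 mm²); the cube at (13, 3.5) (footprint 29×18) is included at this height (area 522.00 mm²); Combining (union): the regions partially overlap — summed areas 658.50 mm² minus the doubly-counted overlap 7.00 mm² gives 651.50 mm² — area = 651.50 mm²; (rotated 75° about Z; rotation is an isometry so areas/perimeters/island counts are preserved). Checking containment: at z = 29.4 the cross-section extends beyond the z = 12.6 cross-section by about 129.50 mm².

part overhangs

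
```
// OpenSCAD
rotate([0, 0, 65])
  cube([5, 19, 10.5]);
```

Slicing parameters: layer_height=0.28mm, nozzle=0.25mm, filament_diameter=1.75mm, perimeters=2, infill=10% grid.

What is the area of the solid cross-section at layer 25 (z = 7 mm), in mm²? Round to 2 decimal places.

At z = 7 mm: the cube (footprint 5×19) is included at this height (area 95.00 mm²); (rotated 65° about Z; rotation is an isometry so areas/perimeters/island counts are preserved). Overall, the cross-section is a single solid region. Net area = 95.00 mm².

95.00 mm²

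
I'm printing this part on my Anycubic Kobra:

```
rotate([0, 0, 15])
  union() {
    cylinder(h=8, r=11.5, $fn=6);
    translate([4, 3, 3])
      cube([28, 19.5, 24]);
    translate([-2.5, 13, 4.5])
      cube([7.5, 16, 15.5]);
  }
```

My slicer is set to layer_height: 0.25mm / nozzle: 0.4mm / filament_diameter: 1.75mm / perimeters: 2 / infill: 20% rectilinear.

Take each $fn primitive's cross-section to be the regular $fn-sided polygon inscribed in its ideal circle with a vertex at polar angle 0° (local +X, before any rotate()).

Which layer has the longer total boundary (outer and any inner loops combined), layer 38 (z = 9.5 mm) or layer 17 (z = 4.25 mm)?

layer 17 (z = 4.25 mm)

Layer 38 (z = 9.5): the cylinder does not reach this height (z outside [0, 8]); the cube at (4, 3) (footprint 28×19.5) is included at this height (perimeter 95.00 mm); the cube at (-2.5, 13) is present — its section is the full 7.5×16 rectangle (perimeter 47.00 mm); Combining (union): the regions partially overlap (shared area 9.50 mm²), so the edge portions inside another operand are dropped and the merged outline is re-measured after clipping — boundary = 121.00 mm; (rotated 15° about Z; rotation is an isometry so areas/perimeters/island counts are preserved). So its perimeter = 121.00 mm. Layer 17 (z = 4.25): the cylinder: section is a regular 6-gon, circumradius r=11.5 (perimeter = 2·6·11.500·sin(180°/6) = 69.00 mm); the cube at (4, 3) is present — its section is the full 28×19.5 rectangle (perimeter 95.00 mm); the cube at (-2.5, 13) is absent (z outside [4.5, 20]); Taking the union: the regions partially overlap (shared area 26.16 mm²), so the edge portions inside another operand are dropped and the merged outline is re-measured after clipping — boundary = 141.49 mm; (whole slice rotated 15° about Z — lengths, areas and connectivity unchanged). So its perimeter = 141.49 mm. Layer 17 is larger (141.49 vs 121.00 mm).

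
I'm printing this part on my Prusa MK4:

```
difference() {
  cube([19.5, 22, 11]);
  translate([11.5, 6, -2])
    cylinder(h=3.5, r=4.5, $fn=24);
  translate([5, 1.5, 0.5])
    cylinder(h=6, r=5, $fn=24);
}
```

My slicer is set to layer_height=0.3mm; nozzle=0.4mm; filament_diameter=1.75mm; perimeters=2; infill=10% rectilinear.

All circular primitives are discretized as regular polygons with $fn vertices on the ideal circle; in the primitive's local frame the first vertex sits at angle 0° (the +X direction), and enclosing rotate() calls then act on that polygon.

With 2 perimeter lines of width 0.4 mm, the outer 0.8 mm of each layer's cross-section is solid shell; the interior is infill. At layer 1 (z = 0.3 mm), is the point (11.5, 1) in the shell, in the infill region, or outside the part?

shell

At z = 0.3 mm: the cube is present — its section is the full 19.5×22 rectangle; the cylinder at (11.5, 6): section is a regular 24-gon, circumradius r=4.5; the cylinder at (5, 1.5) does not reach this height (z outside [0.5, 6.5]); Subtracting the remaining from the first: starting from the 19.5×22 cube, the r=4.5 cylinder at (11.5, 6) lies wholly inside it (removes its full 62.89 mm² and its 28.19 mm outline becomes a hole wall) — 1 connected region with 1 hole. Overall, the cross-section is one region with 1 hole. The nearest boundary edge runs (10.34, 1.65)→(11.50, 1.50); distance from the point to it = 0.50 mm. The point is inside the cross-section, 0.50 mm from the nearest boundary — within the 0.8 mm shell band (2 × 0.4).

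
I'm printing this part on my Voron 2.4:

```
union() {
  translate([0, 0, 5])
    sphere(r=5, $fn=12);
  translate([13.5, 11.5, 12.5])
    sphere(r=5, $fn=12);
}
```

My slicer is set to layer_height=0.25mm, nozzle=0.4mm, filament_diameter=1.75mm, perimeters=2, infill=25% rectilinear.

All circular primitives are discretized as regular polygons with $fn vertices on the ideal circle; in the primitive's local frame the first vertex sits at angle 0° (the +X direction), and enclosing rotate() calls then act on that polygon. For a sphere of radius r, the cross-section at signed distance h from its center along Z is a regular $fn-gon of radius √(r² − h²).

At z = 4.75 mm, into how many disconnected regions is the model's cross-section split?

At z = 4.75 mm: the r=5 sphere contributes a regular 12-gon of circumradius √(5²−0.25²) = 4.994; the sphere at (13.5, 11.5) is not intersected at this z (|z−center|=7.750 > r=5); Merging all regions: only the r=5 sphere is present, so the union is just that shape — 1 connected region. The result has 1 disconnected region.

1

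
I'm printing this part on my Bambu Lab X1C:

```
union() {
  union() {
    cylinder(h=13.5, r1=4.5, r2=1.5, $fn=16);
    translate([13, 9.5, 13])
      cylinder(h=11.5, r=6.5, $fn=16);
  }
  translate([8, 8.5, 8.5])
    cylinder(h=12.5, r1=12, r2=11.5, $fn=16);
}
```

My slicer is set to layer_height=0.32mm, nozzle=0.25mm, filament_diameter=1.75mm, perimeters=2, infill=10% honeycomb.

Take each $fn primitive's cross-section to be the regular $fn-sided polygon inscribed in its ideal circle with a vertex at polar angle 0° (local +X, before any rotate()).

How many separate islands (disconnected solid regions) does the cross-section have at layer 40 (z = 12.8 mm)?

1

At z = 12.8 mm: the cone contributes a regular 16-gon of circumradius 1.656 (interpolated between r1=4.5 and r2=1.5 at t=0.948); the cylinder at (13, 9.5) does not reach this height (z outside [13, 24.5]); Taking the union: only the cone is present, so the union is just that shape — 1 connected region; the cone at (8, 8.5) (r1=12→r2=11.5) has section circumradius 11.828 here — a regular 16-gon; Combining (union): the regions partially overlap (shared area 4.16 mm²), so overlapping operands fuse into one piece — 1 connected region. Overall, the cross-section is a single solid region. Island count = 1.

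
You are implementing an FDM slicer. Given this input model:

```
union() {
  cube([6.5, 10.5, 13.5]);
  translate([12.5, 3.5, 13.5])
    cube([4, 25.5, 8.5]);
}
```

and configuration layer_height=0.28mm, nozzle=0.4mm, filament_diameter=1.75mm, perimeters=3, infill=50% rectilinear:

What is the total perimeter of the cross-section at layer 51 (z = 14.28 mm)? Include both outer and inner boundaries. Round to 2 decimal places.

59.00 mm

At z = 14.28 mm: the cube does not reach this height (z outside [0, 13.5]); the cube at (12.5, 3.5) is present — its section is the full 4×25.5 rectangle (perimeter 59.00 mm); Taking the union: only the 4×25.5 cube at (12.5, 3.5) is present, so the union is just that shape — boundary = 59.00 mm. Overall, the cross-section is a single solid region. Total boundary length (outer) = 59.00 mm.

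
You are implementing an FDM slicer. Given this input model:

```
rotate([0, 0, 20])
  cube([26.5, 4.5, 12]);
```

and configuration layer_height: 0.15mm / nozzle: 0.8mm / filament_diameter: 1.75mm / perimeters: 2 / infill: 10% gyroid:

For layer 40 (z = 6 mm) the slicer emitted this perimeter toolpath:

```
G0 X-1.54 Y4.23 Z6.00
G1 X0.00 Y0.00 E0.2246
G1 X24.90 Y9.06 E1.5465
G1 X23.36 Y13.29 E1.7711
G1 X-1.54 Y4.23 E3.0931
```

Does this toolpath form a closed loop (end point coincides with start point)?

yes

Start point (G0): (-1.54, 4.23). End point (last G1): the path returns to the start — closed.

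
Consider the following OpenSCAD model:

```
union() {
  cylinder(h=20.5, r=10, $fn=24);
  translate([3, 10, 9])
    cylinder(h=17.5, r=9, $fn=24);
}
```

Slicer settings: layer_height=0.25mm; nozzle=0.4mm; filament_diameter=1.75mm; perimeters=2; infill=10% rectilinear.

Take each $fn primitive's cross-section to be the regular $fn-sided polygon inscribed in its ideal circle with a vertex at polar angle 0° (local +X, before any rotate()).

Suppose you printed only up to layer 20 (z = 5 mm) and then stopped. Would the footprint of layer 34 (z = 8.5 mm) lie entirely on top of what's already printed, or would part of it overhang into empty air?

Compare the two slices. At z = 5: the cylinder: section is a regular 24-gon, circumradius r=10 (area = (24/2)·10.000²·sin(360°/24) = 310.58 mm²); the cylinder at (3, 10) is not intersected at this z (z outside [9, 26.5]); Taking the union: only the r=10 cylinder is present, so the union is just that shape — area = 310.58 mm². At z = 8.5: the r=10 cylinder gives a regular 24-gon of circumradius 10 (constant along its height) (area = (24/2)·10.000²·sin(360°/24) = 310.58 mm²); the cylinder at (3, 10) is absent (z outside [9, 26.5]); Taking the union: only the r=10 cylinder is present, so the union is just that shape — area = 310.58 mm². Checking containment: the cross-section at z = 8.5 is a subset of the cross-section at z = 5.

entirely on top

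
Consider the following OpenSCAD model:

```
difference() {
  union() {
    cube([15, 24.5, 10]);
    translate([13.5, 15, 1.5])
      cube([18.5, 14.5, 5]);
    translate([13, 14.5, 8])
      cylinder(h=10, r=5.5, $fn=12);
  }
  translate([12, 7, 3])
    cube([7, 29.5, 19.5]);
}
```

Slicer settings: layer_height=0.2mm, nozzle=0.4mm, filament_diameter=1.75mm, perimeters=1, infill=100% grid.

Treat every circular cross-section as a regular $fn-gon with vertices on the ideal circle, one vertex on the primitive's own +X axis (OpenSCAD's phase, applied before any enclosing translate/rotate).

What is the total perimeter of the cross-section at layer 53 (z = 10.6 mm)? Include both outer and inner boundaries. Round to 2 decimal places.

At z = 10.6 mm: the cube is not intersected at this z (z outside [0, 10]); the cube at (13.5, 15) is not intersected at this z (z outside [1.5, 6.5]); the r=5.5 cylinder at (13, 14.5) contributes a regular 12-gon of circumradius 5.5 (perimeter = 2·12·5.500·sin(180°/12) = 34.16 mm); Merging all regions: only the r=5.5 cylinder at (13, 14.5) is present, so the union is just that shape — boundary = 34.16 mm; the cube at (12, 7) (footprint 7×29.5) is included at this height (perimeter 73.00 mm); Subtracting the remaining from the first: starting from that combined region, the 7×29.5 cube at (12, 7) partially overlaps it — only the 56.11 mm² overlap (of its 206.50 mm²) is removed, clipping the outline — boundary = 25.48 mm. Overall, the cross-section is a single solid region. Total boundary length (outer) = 25.48 mm.

25.48 mm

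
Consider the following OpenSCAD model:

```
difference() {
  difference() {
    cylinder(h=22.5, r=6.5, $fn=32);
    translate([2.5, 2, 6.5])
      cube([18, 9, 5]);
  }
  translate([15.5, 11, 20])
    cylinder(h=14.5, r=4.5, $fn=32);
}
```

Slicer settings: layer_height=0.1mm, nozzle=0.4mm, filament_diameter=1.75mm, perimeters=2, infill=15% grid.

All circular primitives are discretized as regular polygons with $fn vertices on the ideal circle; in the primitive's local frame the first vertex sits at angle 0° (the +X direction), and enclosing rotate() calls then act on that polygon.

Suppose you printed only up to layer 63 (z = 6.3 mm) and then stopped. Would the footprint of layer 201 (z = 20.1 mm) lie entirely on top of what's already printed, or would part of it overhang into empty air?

Compare the two slices. At z = 6.3: the r=6.5 cylinder contributes a regular 32-gon of circumradius 6.5 (area = (32/2)·6.500²·sin(360°/32) = 131.88 mm²); the cube at (2.5, 2) is not intersected at this z (z outside [6.5, 11.5]); Subtracting the remaining from the first: none of the subtracted shapes is present at this height, so the r=6.5 cylinder is unchanged — area = 131.88 mm²; the cylinder at (15.5, 11) is absent (z outside [20, 34.5]); Subtracting the remaining from the first: none of the subtracted shapes is present at this height, so that combined region is unchanged — area = 131.88 mm². At z = 20.1: the r=6.5 cylinder contributes a regular 32-gon of circumradius 6.5 (area = (32/2)·6.500²·sin(360°/32) = 131.88 mm²); the cube at (2.5, 2) is not intersected at this z (z outside [6.5, 11.5]); Taking the first minus the rest: none of the subtracted shapes is present at this height, so the r=6.5 cylinder is unchanged — area = 131.88 mm²; the r=4.5 cylinder at (15.5, 11) gives a regular 32-gon of circumradius 4.5 (constant along its height) (area = (32/2)·4.500²·sin(360°/32) = 63.21 mm²); Taking the first minus the rest: starting from that combined region (131.88 mm²), the r=4.5 cylinder at (15.5, 11) misses the remaining region (no effect) — area = 131.88 mm². Checking containment: the cross-section at z = 20.1 is a subset of the cross-section at z = 6.3.

entirely on top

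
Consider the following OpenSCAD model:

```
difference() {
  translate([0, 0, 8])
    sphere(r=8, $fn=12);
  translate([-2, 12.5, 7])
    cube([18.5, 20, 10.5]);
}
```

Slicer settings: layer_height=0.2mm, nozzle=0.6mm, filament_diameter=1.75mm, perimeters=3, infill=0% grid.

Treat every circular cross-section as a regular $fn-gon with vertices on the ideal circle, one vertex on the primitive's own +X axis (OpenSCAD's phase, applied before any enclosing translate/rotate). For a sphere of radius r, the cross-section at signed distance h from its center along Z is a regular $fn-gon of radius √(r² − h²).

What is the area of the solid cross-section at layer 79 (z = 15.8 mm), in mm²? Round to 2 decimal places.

9.48 mm²

At z = 15.8 mm: the r=8 sphere slices to a regular 12-gon of circumradius 1.778 (√(r²−h²) with h=7.8 from center) (area = (12/2)·1.778²·sin(360°/12) = 9.48 mm²); the 18.5×20 cube at (-2, 12.5) contributes its full rectangle (area 370.00 mm²); Subtracting the remaining from the first: starting from the r=8 sphere (9.48 mm²), the 18.5×20 cube at (-2, 12.5) misses the remaining region (no effect) — area = 9.48 mm². Overall, the cross-section is a single solid region. Net area = 9.48 mm².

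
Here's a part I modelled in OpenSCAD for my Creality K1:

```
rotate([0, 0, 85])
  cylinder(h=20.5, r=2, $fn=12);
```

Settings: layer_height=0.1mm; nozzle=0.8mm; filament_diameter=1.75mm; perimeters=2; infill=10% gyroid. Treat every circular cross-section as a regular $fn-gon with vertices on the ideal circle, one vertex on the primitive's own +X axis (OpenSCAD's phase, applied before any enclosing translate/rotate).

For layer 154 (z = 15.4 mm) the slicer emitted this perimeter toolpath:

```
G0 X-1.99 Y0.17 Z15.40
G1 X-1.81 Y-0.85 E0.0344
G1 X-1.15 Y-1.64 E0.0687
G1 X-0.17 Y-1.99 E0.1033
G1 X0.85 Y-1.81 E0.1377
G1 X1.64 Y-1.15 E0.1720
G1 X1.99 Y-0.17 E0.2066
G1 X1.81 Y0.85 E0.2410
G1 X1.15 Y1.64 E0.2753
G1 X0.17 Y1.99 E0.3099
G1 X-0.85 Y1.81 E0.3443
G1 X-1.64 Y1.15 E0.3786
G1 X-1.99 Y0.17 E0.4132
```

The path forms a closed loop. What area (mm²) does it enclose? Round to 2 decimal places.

Apply the shoelace formula to the sequence of (X, Y) vertices; enclosed area = 12.00 mm².

12.00 mm²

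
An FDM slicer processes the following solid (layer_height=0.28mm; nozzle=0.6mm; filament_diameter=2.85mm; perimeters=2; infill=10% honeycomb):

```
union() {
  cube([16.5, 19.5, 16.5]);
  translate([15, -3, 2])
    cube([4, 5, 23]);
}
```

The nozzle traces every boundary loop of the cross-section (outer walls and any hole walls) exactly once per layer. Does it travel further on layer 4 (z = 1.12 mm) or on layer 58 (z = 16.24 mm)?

layer 58 (z = 16.24 mm)

Layer 4 (z = 1.12): the cube is present — its section is the full 16.5×19.5 rectangle (perimeter 72.00 mm); the cube at (15, -3) is absent (z outside [2, 25]); Combining (union): only the 16.5×19.5 cube is present, so the union is just that shape — boundary = 72.00 mm. So its perimeter = 72.00 mm. Layer 58 (z = 16.24): the 16.5×19.5 cube contributes its full rectangle (perimeter 72.00 mm); the 4×5 cube at (15, -3) contributes its full rectangle (perimeter 18.00 mm); Taking the union: the regions partially overlap (shared area 3.00 mm²), so the edge portions inside another operand are dropped and the merged outline is re-measured after clipping — boundary = 83.00 mm. So its perimeter = 83.00 mm. Layer 58 is larger (83.00 vs 72.00 mm).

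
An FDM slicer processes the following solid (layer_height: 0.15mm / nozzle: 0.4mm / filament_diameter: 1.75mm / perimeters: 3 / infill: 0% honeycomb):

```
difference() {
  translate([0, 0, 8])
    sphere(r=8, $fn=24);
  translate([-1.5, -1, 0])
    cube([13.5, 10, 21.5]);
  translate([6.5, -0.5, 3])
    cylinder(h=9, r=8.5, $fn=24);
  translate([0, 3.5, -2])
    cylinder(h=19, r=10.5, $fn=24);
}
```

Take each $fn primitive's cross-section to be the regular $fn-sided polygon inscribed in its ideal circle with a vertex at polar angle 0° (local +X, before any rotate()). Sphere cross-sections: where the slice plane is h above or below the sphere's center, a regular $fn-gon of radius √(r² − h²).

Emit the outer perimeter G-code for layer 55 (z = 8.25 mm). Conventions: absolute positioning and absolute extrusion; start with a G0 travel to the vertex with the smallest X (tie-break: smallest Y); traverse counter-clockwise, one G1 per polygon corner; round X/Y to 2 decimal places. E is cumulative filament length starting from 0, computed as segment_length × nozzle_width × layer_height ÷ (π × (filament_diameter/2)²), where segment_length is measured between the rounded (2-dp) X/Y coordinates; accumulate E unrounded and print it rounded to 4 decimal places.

At z = 8.25 mm: the r=8 sphere contributes a regular 24-gon of circumradius √(8²−0.25²) = 7.996; the 13.5×10 cube at (-1.5, -1) contributes its full rectangle; the r=8.5 cylinder at (6.5, -0.5) gives a regular 24-gon of circumradius 8.5 (constant along its height); the r=10.5 cylinder at (0, 3.5) gives a regular 24-gon of circumradius 10.5 (constant along its height); After the difference (first − rest): starting from the r=8 sphere, the 13.5×10 cube at (-1.5, -1) partially overlaps it — only the 70.92 mm² overlap (of its 135.00 mm²) is removed, clipping the outline; the r=8.5 cylinder at (6.5, -0.5) partially overlaps it — only the 47.01 mm² overlap (of its 224.40 mm²) is removed, clipping the outline; the r=10.5 cylinder at (0, 3.5) partially overlaps it — only the 74.43 mm² overlap (of its 342.42 mm²) is removed, clipping the outline — 1 connected region. The outline is a single polygon with 10 vertices. Extrusion per mm of travel: 0.4 × 0.15 / (π × 0.875²) = 0.024945. Accumulating E over each segment gives final E = 0.4670.

G0 X-6.35 Y-4.75 Z8.25
G1 X-5.65 Y-5.65 E0.0284
G1 X-4.00 Y-6.92 E0.0804
G1 X-2.07 Y-7.72 E0.1325
G1 X0.00 Y-8.00 E0.1846
G1 X2.07 Y-7.72 E0.2367
G1 X0.96 Y-6.87 E0.2716
G1 X0.00 Y-7.00 E0.2958
G1 X-2.72 Y-6.64 E0.3642
G1 X-5.25 Y-5.59 E0.4325
G1 X-6.35 Y-4.75 E0.4670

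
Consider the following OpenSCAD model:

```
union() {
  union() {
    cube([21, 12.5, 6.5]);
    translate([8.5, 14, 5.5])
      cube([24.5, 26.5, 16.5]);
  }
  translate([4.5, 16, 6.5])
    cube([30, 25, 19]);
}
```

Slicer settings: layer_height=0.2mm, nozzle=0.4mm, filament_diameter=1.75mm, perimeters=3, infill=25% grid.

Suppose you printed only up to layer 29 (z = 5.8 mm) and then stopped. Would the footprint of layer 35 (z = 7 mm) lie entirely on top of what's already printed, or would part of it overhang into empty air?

Compare the two slices. At z = 5.8: the cube (footprint 21×12.5) is included at this height (area 262.50 mm²); the cube at (8.5, 14) (footprint 24.5×26.5) is included at this height (area 649.25 mm²); Merging all regions: the 2 present regions are separate (no shared area or edge), so areas and boundary lengths simply add and each stays a separate island — area = 911.75 mm²; the cube at (4.5, 16) does not reach this height (z outside [6.5, 25.5]); Combining (union): only the result so far is present, so the union is just that shape — area = 911.75 mm². At z = 7: the cube does not reach this height (z outside [0, 6.5]); the cube at (8.5, 14) is present — its section is the full 24.5×26.5 rectangle (area 649.25 mm²); Merging all regions: only the 24.5×26.5 cube at (8.5, 14) is present, so the union is just that shape — area = 649.25 mm²; the cube at (4.5, 16) is present — its section is the full 30×25 rectangle (area 750.00 mm²); Merging all regions: the regions partially overlap — summed areas 1399.25 mm² minus the doubly-counted overlap 600.25 mm² gives 799.00 mm² — area = 799.00 mm². Checking containment: at z = 7 the cross-section extends beyond the z = 5.8 cross-section by about 149.75 mm².

part overhangs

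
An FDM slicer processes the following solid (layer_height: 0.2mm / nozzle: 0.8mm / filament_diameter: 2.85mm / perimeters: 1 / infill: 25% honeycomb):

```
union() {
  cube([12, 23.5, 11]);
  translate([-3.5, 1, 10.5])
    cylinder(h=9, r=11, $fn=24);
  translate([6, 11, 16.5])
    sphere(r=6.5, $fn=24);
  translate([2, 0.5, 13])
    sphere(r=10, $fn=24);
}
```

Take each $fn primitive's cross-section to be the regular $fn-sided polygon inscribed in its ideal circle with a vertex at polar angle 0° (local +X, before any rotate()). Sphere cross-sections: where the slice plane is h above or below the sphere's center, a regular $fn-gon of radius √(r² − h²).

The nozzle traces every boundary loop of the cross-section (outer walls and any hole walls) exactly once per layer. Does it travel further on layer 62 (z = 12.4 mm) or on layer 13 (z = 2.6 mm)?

Layer 62 (z = 12.4): the cube is not intersected at this z (z outside [0, 11]); the r=11 cylinder at (-3.5, 1) gives a regular 24-gon of circumradius 11 (constant along its height) (perimeter = 2·24·11.000·sin(180°/24) = 68.92 mm); the r=6.5 sphere at (6, 11) slices to a regular 24-gon of circumradius 5.044 (√(r²−h²) with h=4.1 from center) (perimeter = 2·24·5.044·sin(180°/24) = 31.60 mm); the r=10 sphere at (2, 0.5) slices to a regular 24-gon of circumradius 9.982 (√(r²−h²) with h=0.6 from center) (perimeter = 2·24·9.982·sin(180°/24) = 62.54 mm); Merging all regions: the regions partially overlap (shared area 250.12 mm²), so the edge portions inside another operand are dropped and the merged outline is re-measured after clipping — boundary = 87.86 mm. So its perimeter = 87.86 mm. Layer 13 (z = 2.6): the 12×23.5 cube contributes its full rectangle (perimeter 71.00 mm); the cylinder at (-3.5, 1) is not intersected at this z (z outside [10.5, 19.5]); the sphere at (6, 11) is absent (|z−center|=13.900 > r=6.5); the sphere at (2, 0.5) is absent (|z−center|=10.400 > r=10); Taking the union: only the 12×23.5 cube is present, so the union is just that shape — boundary = 71.00 mm. So its perimeter = 71.00 mm. Layer 62 is larger (87.86 vs 71.00 mm).

layer 62 (z = 12.4 mm)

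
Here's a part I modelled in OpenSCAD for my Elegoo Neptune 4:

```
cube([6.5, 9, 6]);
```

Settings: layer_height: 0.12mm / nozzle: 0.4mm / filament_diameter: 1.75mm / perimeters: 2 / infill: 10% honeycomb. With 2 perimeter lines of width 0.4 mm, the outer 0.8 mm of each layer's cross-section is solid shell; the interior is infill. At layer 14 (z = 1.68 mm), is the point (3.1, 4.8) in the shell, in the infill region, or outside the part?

infill

At z = 1.68 mm: the cube is present — its section is the full 6.5×9 rectangle. Overall, the cross-section is a single solid region. The nearest boundary edge runs (0.00, 9.00)→(0.00, 0.00); distance from the point to it = 3.10 mm. The point is inside the cross-section and 3.10 mm from the nearest boundary — more than the 0.8 mm shell width (2 × 0.4), so it's in the infill interior.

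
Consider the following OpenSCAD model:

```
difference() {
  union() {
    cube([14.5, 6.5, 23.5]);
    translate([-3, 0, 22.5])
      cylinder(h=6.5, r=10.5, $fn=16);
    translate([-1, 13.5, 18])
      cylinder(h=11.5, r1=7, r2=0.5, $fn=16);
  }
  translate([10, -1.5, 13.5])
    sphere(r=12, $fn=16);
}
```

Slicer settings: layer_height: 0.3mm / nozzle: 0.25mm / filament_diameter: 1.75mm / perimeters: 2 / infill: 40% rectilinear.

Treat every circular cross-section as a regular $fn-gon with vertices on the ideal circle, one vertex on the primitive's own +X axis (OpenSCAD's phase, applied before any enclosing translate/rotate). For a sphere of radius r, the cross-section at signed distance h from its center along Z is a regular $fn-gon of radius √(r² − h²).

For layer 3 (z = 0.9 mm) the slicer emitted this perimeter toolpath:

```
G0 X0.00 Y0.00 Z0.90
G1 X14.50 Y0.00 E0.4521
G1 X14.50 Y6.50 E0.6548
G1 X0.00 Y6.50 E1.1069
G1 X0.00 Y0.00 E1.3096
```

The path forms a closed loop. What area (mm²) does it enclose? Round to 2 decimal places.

94.25 mm²

Apply the shoelace formula to the sequence of (X, Y) vertices; enclosed area = 94.25 mm².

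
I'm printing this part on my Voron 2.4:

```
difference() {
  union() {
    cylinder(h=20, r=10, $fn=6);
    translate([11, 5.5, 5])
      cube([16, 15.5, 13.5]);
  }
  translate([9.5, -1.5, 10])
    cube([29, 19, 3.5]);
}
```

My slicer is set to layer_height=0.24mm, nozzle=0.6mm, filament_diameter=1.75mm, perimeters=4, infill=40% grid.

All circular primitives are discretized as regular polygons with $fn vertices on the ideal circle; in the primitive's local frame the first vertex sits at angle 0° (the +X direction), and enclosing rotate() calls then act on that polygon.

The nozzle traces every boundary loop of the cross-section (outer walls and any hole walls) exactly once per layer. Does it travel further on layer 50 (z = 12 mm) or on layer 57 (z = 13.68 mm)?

layer 57 (z = 13.68 mm)

Layer 50 (z = 12): the r=10 cylinder gives a regular 6-gon of circumradius 10 (constant along its height) (perimeter = 2·6·10.000·sin(180°/6) = 60.00 mm); the 16×15.5 cube at (11, 5.5) contributes its full rectangle (perimeter 63.00 mm); Combining (union): the 2 present regions are separate (no shared area or edge), so areas and boundary lengths simply add and each stays a separate island — boundary = 123.00 mm; the 29×19 cube at (9.5, -1.5) contributes its full rectangle (perimeter 96.00 mm); Subtracting the remaining from the first: starting from that combined region, the 29×19 cube at (9.5, -1.5) partially overlaps it — only the 192.43 mm² overlap (of its 551.00 mm²) is removed, clipping the outline — boundary = 98.73 mm. So its perimeter = 98.73 mm. Layer 57 (z = 13.68): the r=10 cylinder contributes a regular 6-gon of circumradius 10 (perimeter = 2·6·10.000·sin(180°/6) = 60.00 mm); the cube at (11, 5.5) (footprint 16×15.5) is included at this height (perimeter 63.00 mm); Merging all regions: the 2 present regions are separate (no shared area or edge), so areas and boundary lengths simply add and each stays a separate island — boundary = 123.00 mm; the cube at (9.5, -1.5) is not intersected at this z (z outside [10, 13.5]); Taking the first minus the rest: none of the subtracted shapes is present at this height, so the result so far is unchanged — boundary = 123.00 mm. So its perimeter = 123.00 mm. Layer 57 is larger (123.00 vs 98.73 mm).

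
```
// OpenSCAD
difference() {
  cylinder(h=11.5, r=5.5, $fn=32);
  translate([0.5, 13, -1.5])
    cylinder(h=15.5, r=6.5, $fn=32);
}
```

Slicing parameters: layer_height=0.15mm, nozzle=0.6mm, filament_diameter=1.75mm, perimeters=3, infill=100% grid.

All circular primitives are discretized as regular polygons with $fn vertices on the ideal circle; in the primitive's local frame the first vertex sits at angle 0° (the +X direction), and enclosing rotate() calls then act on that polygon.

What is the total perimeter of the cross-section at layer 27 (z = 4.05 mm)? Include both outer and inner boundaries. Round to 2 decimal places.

At z = 4.05 mm: the cylinder: section is a regular 32-gon, circumradius r=5.5 (perimeter = 2·32·5.500·sin(180°/32) = 34.50 mm); the r=6.5 cylinder at (0.5, 13) contributes a regular 32-gon of circumradius 6.5 (perimeter = 2·32·6.500·sin(180°/32) = 40.78 mm); Taking the first minus the rest: starting from the r=5.5 cylinder, the r=6.5 cylinder at (0.5, 13) misses the remaining region (no effect) — boundary = 34.50 mm. Overall, the cross-section is a single solid region. Total boundary length (outer) = 34.50 mm.

34.50 mm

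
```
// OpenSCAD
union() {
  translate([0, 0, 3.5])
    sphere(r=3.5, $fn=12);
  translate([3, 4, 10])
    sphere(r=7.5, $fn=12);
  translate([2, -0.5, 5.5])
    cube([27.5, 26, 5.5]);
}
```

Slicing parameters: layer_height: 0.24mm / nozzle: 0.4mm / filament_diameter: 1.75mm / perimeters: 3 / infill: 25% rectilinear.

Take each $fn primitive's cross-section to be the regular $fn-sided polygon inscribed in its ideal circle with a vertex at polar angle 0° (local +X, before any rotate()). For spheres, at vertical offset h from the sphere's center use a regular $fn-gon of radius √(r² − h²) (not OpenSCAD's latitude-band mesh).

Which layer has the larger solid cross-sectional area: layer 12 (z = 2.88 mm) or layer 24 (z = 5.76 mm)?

layer 24 (z = 5.76 mm)

Layer 12 (z = 2.88): the r=3.5 sphere contributes a regular 12-gon of circumradius √(3.5²−0.62²) = 3.445 (area = (12/2)·3.445²·sin(360°/12) = 35.60 mm²); the r=7.5 sphere at (3, 4) contributes a regular 12-gon of circumradius √(7.5²−7.12²) = 2.357 (area = (12/2)·2.357²·sin(360°/12) = 16.67 mm²); the cube at (2, -0.5) is not intersected at this z (z outside [5.5, 11]); Taking the union: the regions partially overlap — summed areas 52.26 mm² minus the doubly-counted overlap 1.19 mm² gives 51.08 mm² — area = 51.08 mm². So its area = 51.08 mm². Layer 24 (z = 5.76): the sphere: section is a regular 12-gon, circumradius = √(r²−h²) = √(3.5²−2.26²) = 2.673 (area = (12/2)·2.673²·sin(360°/12) = 21.43 mm²); the sphere at (3, 4): section is a regular 12-gon, circumradius = √(r²−h²) = √(7.5²−4.24²) = 6.186 (area = (12/2)·6.186²·sin(360°/12) = 114.82 mm²); the 27.5×26 cube at (2, -0.5) contributes its full rectangle (area 715.00 mm²); Combining (union): the regions partially overlap — summed areas 851.24 mm² minus the doubly-counted overlap 78.81 mm² gives 772.43 mm² — area = 772.43 mm². So its area = 772.43 mm². Layer 24 is larger (772.43 vs 51.08 mm²).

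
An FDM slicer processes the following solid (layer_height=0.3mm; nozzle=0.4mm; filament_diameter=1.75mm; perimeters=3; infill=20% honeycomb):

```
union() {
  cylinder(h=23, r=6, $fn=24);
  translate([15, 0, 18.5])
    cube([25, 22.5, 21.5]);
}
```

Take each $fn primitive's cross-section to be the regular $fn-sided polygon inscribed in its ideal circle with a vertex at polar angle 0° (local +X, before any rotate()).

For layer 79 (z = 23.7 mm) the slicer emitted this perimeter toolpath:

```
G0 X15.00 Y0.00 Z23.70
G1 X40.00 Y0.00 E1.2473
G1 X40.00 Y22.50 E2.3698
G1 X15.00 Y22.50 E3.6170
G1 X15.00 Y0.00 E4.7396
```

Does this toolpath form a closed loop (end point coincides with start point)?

yes

Start point (G0): (15.00, 0.00). End point (last G1): the path returns to the start — closed.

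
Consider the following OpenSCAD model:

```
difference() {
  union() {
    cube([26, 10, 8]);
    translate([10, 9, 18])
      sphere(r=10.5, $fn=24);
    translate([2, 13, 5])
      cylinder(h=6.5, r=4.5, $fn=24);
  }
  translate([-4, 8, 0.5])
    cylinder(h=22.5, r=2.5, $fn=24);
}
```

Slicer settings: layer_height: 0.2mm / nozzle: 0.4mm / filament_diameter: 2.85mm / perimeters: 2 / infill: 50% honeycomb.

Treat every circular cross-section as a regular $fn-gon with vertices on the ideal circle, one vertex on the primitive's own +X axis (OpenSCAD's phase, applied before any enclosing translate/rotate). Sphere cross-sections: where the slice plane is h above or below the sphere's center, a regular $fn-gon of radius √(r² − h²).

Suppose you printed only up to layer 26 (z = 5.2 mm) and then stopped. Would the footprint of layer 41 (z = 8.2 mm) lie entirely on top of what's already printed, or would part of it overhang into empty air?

Compare the two slices. At z = 5.2: the cube (footprint 26×10) is included at this height (area 260.00 mm²); the sphere at (10, 9) does not reach this height (|z−center|=12.800 > r=10.5); the cylinder at (2, 13): section is a regular 24-gon, circumradius r=4.5 (area = (24/2)·4.500²·sin(360°/24) = 62.89 mm²); Combining (union): the regions partially overlap — summed areas 322.89 mm² minus the doubly-counted overlap 6.03 mm² gives 316.86 mm² — area = 316.86 mm²; the r=2.5 cylinder at (-4, 8) contributes a regular 24-gon of circumradius 2.5 (area = (24/2)·2.500²·sin(360°/24) = 19.41 mm²); Subtracting the remaining from the first: starting from the result so far (316.86 mm²), the r=2.5 cylinder at (-4, 8) misses the remaining region (no effect) — area = 316.86 mm². At z = 8.2: the cube does not reach this height (z outside [0, 8]); the r=10.5 sphere at (10, 9) slices to a regular 24-gon of circumradius 3.770 (√(r²−h²) with h=9.8 from center) (area = (24/2)·3.770²·sin(360°/24) = 44.13 mm²); the r=4.5 cylinder at (2, 13) gives a regular 24-gon of circumradius 4.5 (constant along its height) (area = (24/2)·4.500²·sin(360°/24) = 62.89 mm²); Merging all regions: the 2 present regions are separate (no shared area or edge), so areas and boundary lengths simply add and each stays a separate island — area = 107.03 mm²; the r=2.5 cylinder at (-4, 8) gives a regular 24-gon of circumradius 2.5 (constant along its height) (area = (24/2)·2.500²·sin(360°/24) = 19.41 mm²); Subtracting the remaining from the first: starting from that combined region (107.03 mm²), the r=2.5 cylinder at (-4, 8) misses the remaining region (no effect) — area = 107.03 mm². Checking containment: at z = 8.2 the cross-section extends beyond the z = 5.2 cross-section by about 14.66 mm².

part overhangs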